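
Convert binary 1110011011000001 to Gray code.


Binary: 1110011011000001
Gray code: G = B XOR (B >> 1)
B >> 1 = 0111001101100000
1110011011000001 XOR 0111001101100000:
  1 XOR 0 = 1
  1 XOR 1 = 0
  1 XOR 1 = 0
  0 XOR 1 = 1
  0 XOR 0 = 0
  1 XOR 0 = 1
  1 XOR 1 = 0
  0 XOR 1 = 1
  1 XOR 0 = 1
  1 XOR 1 = 0
  0 XOR 1 = 1
  0 XOR 0 = 0
  0 XOR 0 = 0
  0 XOR 0 = 0
  0 XOR 0 = 0
  1 XOR 0 = 1
= 1001010110100001


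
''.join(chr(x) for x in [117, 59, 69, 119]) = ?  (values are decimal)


Codes (decimal): 117 59 69 119
Per-code ASCII lookup:
  117  (range 97-122: lowercase, 117 - 97 = 20) → 'u'
  59  (special character) → ';'
  69  (range 65-90: uppercase, 69 - 65 = 4) → 'E'
  119  (range 97-122: lowercase, 119 - 97 = 22) → 'w'
= 'u;Ew'


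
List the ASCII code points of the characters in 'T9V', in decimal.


String: 'T9V'  (3 characters)
Per-character ASCII lookup:
  'T': uppercase starts at 65: 'T' = 65 + 19 = 84
  '9': digits start at 48: '9' = 48 + 9 = 57
  'V': uppercase starts at 65: 'V' = 65 + 21 = 86
= 84 57 86


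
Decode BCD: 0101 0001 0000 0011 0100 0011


Each 4-bit group → digit:
  0101 → 5
  0001 → 1
  0000 → 0
  0011 → 3
  0100 → 4
  0011 → 3
= 510343


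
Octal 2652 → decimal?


Positional values:
Position 0: 2 × 8^0 = 2
Position 1: 5 × 8^1 = 40
Position 2: 6 × 8^2 = 384
Position 3: 2 × 8^3 = 1024
Sum = 2 + 40 + 384 + 1024
= 1450


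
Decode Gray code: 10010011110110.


Gray code: 10010011110110
MSB stays the same: 1
Each subsequent bit = prev_binary XOR current_gray:
  B[1] = 1 XOR 0 = 1
  B[2] = 1 XOR 0 = 1
  B[3] = 1 XOR 1 = 0
  B[4] = 0 XOR 0 = 0
  B[5] = 0 XOR 0 = 0
  B[6] = 0 XOR 1 = 1
  B[7] = 1 XOR 1 = 0
  B[8] = 0 XOR 1 = 1
  B[9] = 1 XOR 1 = 0
  B[10] = 0 XOR 0 = 0
  B[11] = 0 XOR 1 = 1
  B[12] = 1 XOR 1 = 0
  B[13] = 0 XOR 0 = 0
= 11100010100100 (14500 decimal)


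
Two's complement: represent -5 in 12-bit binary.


Original: 000000000101
Step 1 - Invert all bits: 111111111010
Step 2 - Add 1: 111111111010 + 1
= 111111111011 (represents -5)


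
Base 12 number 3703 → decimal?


Positional values (base 12):
  3 × 12^0 = 3 × 1 = 3
  0 × 12^1 = 0 × 12 = 0
  7 × 12^2 = 7 × 144 = 1008
  3 × 12^3 = 3 × 1728 = 5184
Sum = 3 + 0 + 1008 + 5184
= 6195


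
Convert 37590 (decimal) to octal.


Divide by 8 repeatedly:
37590 ÷ 8 = 4698 remainder 6
4698 ÷ 8 = 587 remainder 2
587 ÷ 8 = 73 remainder 3
73 ÷ 8 = 9 remainder 1
9 ÷ 8 = 1 remainder 1
1 ÷ 8 = 0 remainder 1
Reading remainders bottom-up:
= 0o111326


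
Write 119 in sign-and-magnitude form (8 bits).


Sign bit: 0 (positive)
Magnitude: 119 = 1110111
= 01110111


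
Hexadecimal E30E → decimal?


Positional values:
Position 0: E × 16^0 = 14 × 1 = 14
Position 1: 0 × 16^1 = 0 × 16 = 0
Position 2: 3 × 16^2 = 3 × 256 = 768
Position 3: E × 16^3 = 14 × 4096 = 57344
Sum = 14 + 0 + 768 + 57344
= 58126


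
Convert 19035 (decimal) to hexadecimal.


Divide by 16 repeatedly:
19035 ÷ 16 = 1189 remainder 11 (B)
1189 ÷ 16 = 74 remainder 5 (5)
74 ÷ 16 = 4 remainder 10 (A)
4 ÷ 16 = 0 remainder 4 (4)
Reading remainders bottom-up:
= 0x4A5B


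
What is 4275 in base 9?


Divide by 9 repeatedly:
4275 ÷ 9 = 475 remainder 0
475 ÷ 9 = 52 remainder 7
52 ÷ 9 = 5 remainder 7
5 ÷ 9 = 0 remainder 5
Reading remainders bottom-up:
= 5770


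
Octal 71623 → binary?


Each octal digit → 3 binary bits:
  7 = 111
  1 = 001
  6 = 110
  2 = 010
  3 = 011
Concatenate: 111 001 110 010 011
= 111001110010011


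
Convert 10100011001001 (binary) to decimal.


Positional values:
Bit 0: 1 × 2^0 = 1
Bit 3: 1 × 2^3 = 8
Bit 6: 1 × 2^6 = 64
Bit 7: 1 × 2^7 = 128
Bit 11: 1 × 2^11 = 2048
Bit 13: 1 × 2^13 = 8192
Sum = 1 + 8 + 64 + 128 + 2048 + 8192
= 10441


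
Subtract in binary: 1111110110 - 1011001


Align and subtract column by column (LSB to MSB, borrowing when needed):
  1111110110
- 0001011001
  ----------
  col 0: (0 - 0 borrow-in) - 1 → borrow from next column: (0+2) - 1 = 1, borrow out 1
  col 1: (1 - 1 borrow-in) - 0 → 0 - 0 = 0, borrow out 0
  col 2: (1 - 0 borrow-in) - 0 → 1 - 0 = 1, borrow out 0
  col 3: (0 - 0 borrow-in) - 1 → borrow from next column: (0+2) - 1 = 1, borrow out 1
  col 4: (1 - 1 borrow-in) - 1 → borrow from next column: (0+2) - 1 = 1, borrow out 1
  col 5: (1 - 1 borrow-in) - 0 → 0 - 0 = 0, borrow out 0
  col 6: (1 - 0 borrow-in) - 1 → 1 - 1 = 0, borrow out 0
  col 7: (1 - 0 borrow-in) - 0 → 1 - 0 = 1, borrow out 0
  col 8: (1 - 0 borrow-in) - 0 → 1 - 0 = 1, borrow out 0
  col 9: (1 - 0 borrow-in) - 0 → 1 - 0 = 1, borrow out 0
Reading bits MSB→LSB: 1110011101
Strip leading zeros: 1110011101
= 1110011101


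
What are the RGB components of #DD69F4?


Hex: #DD69F4
R = DD₁₆ = 221
G = 69₁₆ = 105
B = F4₁₆ = 244
= RGB(221, 105, 244)


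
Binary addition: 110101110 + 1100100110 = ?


Align and add column by column (LSB to MSB, carry propagating):
  00110101110
+ 01100100110
  -----------
  col 0: 0 + 0 + 0 (carry in) = 0 → bit 0, carry out 0
  col 1: 1 + 1 + 0 (carry in) = 2 → bit 0, carry out 1
  col 2: 1 + 1 + 1 (carry in) = 3 → bit 1, carry out 1
  col 3: 1 + 0 + 1 (carry in) = 2 → bit 0, carry out 1
  col 4: 0 + 0 + 1 (carry in) = 1 → bit 1, carry out 0
  col 5: 1 + 1 + 0 (carry in) = 2 → bit 0, carry out 1
  col 6: 0 + 0 + 1 (carry in) = 1 → bit 1, carry out 0
  col 7: 1 + 0 + 0 (carry in) = 1 → bit 1, carry out 0
  col 8: 1 + 1 + 0 (carry in) = 2 → bit 0, carry out 1
  col 9: 0 + 1 + 1 (carry in) = 2 → bit 0, carry out 1
  col 10: 0 + 0 + 1 (carry in) = 1 → bit 1, carry out 0
Reading bits MSB→LSB: 10011010100
Strip leading zeros: 10011010100
= 10011010100


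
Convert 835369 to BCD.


Each digit → 4-bit binary:
  8 → 1000
  3 → 0011
  5 → 0101
  3 → 0011
  6 → 0110
  9 → 1001
= 1000 0011 0101 0011 0110 1001


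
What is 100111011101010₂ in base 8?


Group into 3-bit groups: 100111011101010
  100 = 4
  111 = 7
  011 = 3
  101 = 5
  010 = 2
= 0o47352


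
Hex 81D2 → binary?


Each hex digit → 4 binary bits:
  8 = 1000
  1 = 0001
  D = 1101
  2 = 0010
Concatenate: 1000 0001 1101 0010
= 1000000111010010


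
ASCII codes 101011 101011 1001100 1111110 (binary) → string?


Codes (binary): 101011 101011 1001100 1111110
Per-code ASCII lookup:
  101011 = 43  (special character) → '+'
  101011 = 43  (special character) → '+'
  1001100 = 76  (range 65-90: uppercase, 76 - 65 = 11) → 'L'
  1111110 = 126  (special character) → '~'
= '++L~'


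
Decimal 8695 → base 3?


Divide by 3 repeatedly:
8695 ÷ 3 = 2898 remainder 1
2898 ÷ 3 = 966 remainder 0
966 ÷ 3 = 322 remainder 0
322 ÷ 3 = 107 remainder 1
107 ÷ 3 = 35 remainder 2
35 ÷ 3 = 11 remainder 2
11 ÷ 3 = 3 remainder 2
3 ÷ 3 = 1 remainder 0
1 ÷ 3 = 0 remainder 1
Reading remainders bottom-up:
= 102221001


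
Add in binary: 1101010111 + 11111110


Align and add column by column (LSB to MSB, carry propagating):
  01101010111
+ 00011111110
  -----------
  col 0: 1 + 0 + 0 (carry in) = 1 → bit 1, carry out 0
  col 1: 1 + 1 + 0 (carry in) = 2 → bit 0, carry out 1
  col 2: 1 + 1 + 1 (carry in) = 3 → bit 1, carry out 1
  col 3: 0 + 1 + 1 (carry in) = 2 → bit 0, carry out 1
  col 4: 1 + 1 + 1 (carry in) = 3 → bit 1, carry out 1
  col 5: 0 + 1 + 1 (carry in) = 2 → bit 0, carry out 1
  col 6: 1 + 1 + 1 (carry in) = 3 → bit 1, carry out 1
  col 7: 0 + 1 + 1 (carry in) = 2 → bit 0, carry out 1
  col 8: 1 + 0 + 1 (carry in) = 2 → bit 0, carry out 1
  col 9: 1 + 0 + 1 (carry in) = 2 → bit 0, carry out 1
  col 10: 0 + 0 + 1 (carry in) = 1 → bit 1, carry out 0
Reading bits MSB→LSB: 10001010101
Strip leading zeros: 10001010101
= 10001010101


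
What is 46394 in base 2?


Divide by 2 repeatedly:
46394 ÷ 2 = 23197 remainder 0
23197 ÷ 2 = 11598 remainder 1
11598 ÷ 2 = 5799 remainder 0
5799 ÷ 2 = 2899 remainder 1
2899 ÷ 2 = 1449 remainder 1
1449 ÷ 2 = 724 remainder 1
724 ÷ 2 = 362 remainder 0
362 ÷ 2 = 181 remainder 0
181 ÷ 2 = 90 remainder 1
90 ÷ 2 = 45 remainder 0
45 ÷ 2 = 22 remainder 1
22 ÷ 2 = 11 remainder 0
11 ÷ 2 = 5 remainder 1
5 ÷ 2 = 2 remainder 1
2 ÷ 2 = 1 remainder 0
1 ÷ 2 = 0 remainder 1
Reading remainders bottom-up:
= 1011010100111010


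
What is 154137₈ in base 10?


Positional values:
Position 0: 7 × 8^0 = 7
Position 1: 3 × 8^1 = 24
Position 2: 1 × 8^2 = 64
Position 3: 4 × 8^3 = 2048
Position 4: 5 × 8^4 = 20480
Position 5: 1 × 8^5 = 32768
Sum = 7 + 24 + 64 + 2048 + 20480 + 32768
= 55391


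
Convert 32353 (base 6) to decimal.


Positional values (base 6):
  3 × 6^0 = 3 × 1 = 3
  5 × 6^1 = 5 × 6 = 30
  3 × 6^2 = 3 × 36 = 108
  2 × 6^3 = 2 × 216 = 432
  3 × 6^4 = 3 × 1296 = 3888
Sum = 3 + 30 + 108 + 432 + 3888
= 4461


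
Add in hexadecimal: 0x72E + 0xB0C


Align and add column by column (LSB to MSB, each column mod 16 with carry):
  072E
+ 0B0C
  ----
  col 0: E(14) + C(12) + 0 (carry in) = 26 → A(10), carry out 1
  col 1: 2(2) + 0(0) + 1 (carry in) = 3 → 3(3), carry out 0
  col 2: 7(7) + B(11) + 0 (carry in) = 18 → 2(2), carry out 1
  col 3: 0(0) + 0(0) + 1 (carry in) = 1 → 1(1), carry out 0
Reading digits MSB→LSB: 123A
Strip leading zeros: 123A
= 0x123A


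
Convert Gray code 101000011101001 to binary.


Gray code: 101000011101001
MSB stays the same: 1
Each subsequent bit = prev_binary XOR current_gray:
  B[1] = 1 XOR 0 = 1
  B[2] = 1 XOR 1 = 0
  B[3] = 0 XOR 0 = 0
  B[4] = 0 XOR 0 = 0
  B[5] = 0 XOR 0 = 0
  B[6] = 0 XOR 0 = 0
  B[7] = 0 XOR 1 = 1
  B[8] = 1 XOR 1 = 0
  B[9] = 0 XOR 1 = 1
  B[10] = 1 XOR 0 = 1
  B[11] = 1 XOR 1 = 0
  B[12] = 0 XOR 0 = 0
  B[13] = 0 XOR 0 = 0
  B[14] = 0 XOR 1 = 1
= 110000010110001 (24753 decimal)


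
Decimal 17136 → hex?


Divide by 16 repeatedly:
17136 ÷ 16 = 1071 remainder 0 (0)
1071 ÷ 16 = 66 remainder 15 (F)
66 ÷ 16 = 4 remainder 2 (2)
4 ÷ 16 = 0 remainder 4 (4)
Reading remainders bottom-up:
= 0x42F0


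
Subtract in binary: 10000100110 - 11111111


Align and subtract column by column (LSB to MSB, borrowing when needed):
  10000100110
- 00011111111
  -----------
  col 0: (0 - 0 borrow-in) - 1 → borrow from next column: (0+2) - 1 = 1, borrow out 1
  col 1: (1 - 1 borrow-in) - 1 → borrow from next column: (0+2) - 1 = 1, borrow out 1
  col 2: (1 - 1 borrow-in) - 1 → borrow from next column: (0+2) - 1 = 1, borrow out 1
  col 3: (0 - 1 borrow-in) - 1 → borrow from next column: (-1+2) - 1 = 0, borrow out 1
  col 4: (0 - 1 borrow-in) - 1 → borrow from next column: (-1+2) - 1 = 0, borrow out 1
  col 5: (1 - 1 borrow-in) - 1 → borrow from next column: (0+2) - 1 = 1, borrow out 1
  col 6: (0 - 1 borrow-in) - 1 → borrow from next column: (-1+2) - 1 = 0, borrow out 1
  col 7: (0 - 1 borrow-in) - 1 → borrow from next column: (-1+2) - 1 = 0, borrow out 1
  col 8: (0 - 1 borrow-in) - 0 → borrow from next column: (-1+2) - 0 = 1, borrow out 1
  col 9: (0 - 1 borrow-in) - 0 → borrow from next column: (-1+2) - 0 = 1, borrow out 1
  col 10: (1 - 1 borrow-in) - 0 → 0 - 0 = 0, borrow out 0
Reading bits MSB→LSB: 01100100111
Strip leading zeros: 1100100111
= 1100100111


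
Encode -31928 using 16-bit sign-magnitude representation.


Sign bit: 1 (negative)
Magnitude: 31928 = 111110010111000
= 1111110010111000


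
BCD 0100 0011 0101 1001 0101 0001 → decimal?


Each 4-bit group → digit:
  0100 → 4
  0011 → 3
  0101 → 5
  1001 → 9
  0101 → 5
  0001 → 1
= 435951


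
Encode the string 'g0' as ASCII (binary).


String: 'g0'  (2 characters)
Per-character ASCII lookup:
  'g': lowercase starts at 97: 'g' = 97 + 6 = 103 → 1100111
  '0': digits start at 48: '0' = 48 + 0 = 48 → 110000
= 1100111 110000


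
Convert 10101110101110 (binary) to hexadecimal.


Group into 4-bit nibbles: 0010101110101110
  0010 = 2
  1011 = B
  1010 = A
  1110 = E
= 0x2BAE


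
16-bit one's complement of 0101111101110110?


Original: 0101111101110110
Invert all bits:
  bit 0: 0 → 1
  bit 1: 1 → 0
  bit 2: 0 → 1
  bit 3: 1 → 0
  bit 4: 1 → 0
  bit 5: 1 → 0
  bit 6: 1 → 0
  bit 7: 1 → 0
  bit 8: 0 → 1
  bit 9: 1 → 0
  bit 10: 1 → 0
  bit 11: 1 → 0
  bit 12: 0 → 1
  bit 13: 1 → 0
  bit 14: 1 → 0
  bit 15: 0 → 1
= 1010000010001001


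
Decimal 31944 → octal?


Divide by 8 repeatedly:
31944 ÷ 8 = 3993 remainder 0
3993 ÷ 8 = 499 remainder 1
499 ÷ 8 = 62 remainder 3
62 ÷ 8 = 7 remainder 6
7 ÷ 8 = 0 remainder 7
Reading remainders bottom-up:
= 0o76310


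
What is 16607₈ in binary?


Each octal digit → 3 binary bits:
  1 = 001
  6 = 110
  6 = 110
  0 = 000
  7 = 111
Concatenate: 001 110 110 000 111
= 001110110000111


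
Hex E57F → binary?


Each hex digit → 4 binary bits:
  E = 1110
  5 = 0101
  7 = 0111
  F = 1111
Concatenate: 1110 0101 0111 1111
= 1110010101111111


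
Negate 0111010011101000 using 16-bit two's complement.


Original: 0111010011101000
Step 1 - Invert all bits: 1000101100010111
Step 2 - Add 1: 1000101100010111 + 1
= 1000101100011000 (represents -29928)


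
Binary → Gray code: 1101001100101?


Binary: 1101001100101
Gray code: G = B XOR (B >> 1)
B >> 1 = 0110100110010
1101001100101 XOR 0110100110010:
  1 XOR 0 = 1
  1 XOR 1 = 0
  0 XOR 1 = 1
  1 XOR 0 = 1
  0 XOR 1 = 1
  0 XOR 0 = 0
  1 XOR 0 = 1
  1 XOR 1 = 0
  0 XOR 1 = 1
  0 XOR 0 = 0
  1 XOR 0 = 1
  0 XOR 1 = 1
  1 XOR 0 = 1
= 1011101010111


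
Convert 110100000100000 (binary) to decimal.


Positional values:
Bit 5: 1 × 2^5 = 32
Bit 11: 1 × 2^11 = 2048
Bit 13: 1 × 2^13 = 8192
Bit 14: 1 × 2^14 = 16384
Sum = 32 + 2048 + 8192 + 16384
= 26656


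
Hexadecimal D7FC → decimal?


Positional values:
Position 0: C × 16^0 = 12 × 1 = 12
Position 1: F × 16^1 = 15 × 16 = 240
Position 2: 7 × 16^2 = 7 × 256 = 1792
Position 3: D × 16^3 = 13 × 4096 = 53248
Sum = 12 + 240 + 1792 + 53248
= 55292


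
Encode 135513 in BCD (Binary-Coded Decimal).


Each digit → 4-bit binary:
  1 → 0001
  3 → 0011
  5 → 0101
  5 → 0101
  1 → 0001
  3 → 0011
= 0001 0011 0101 0101 0001 0011


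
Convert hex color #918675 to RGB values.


Hex: #918675
R = 91₁₆ = 145
G = 86₁₆ = 134
B = 75₁₆ = 117
= RGB(145, 134, 117)


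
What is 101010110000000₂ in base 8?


Group into 3-bit groups: 101010110000000
  101 = 5
  010 = 2
  110 = 6
  000 = 0
  000 = 0
= 0o52600


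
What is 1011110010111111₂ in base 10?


Positional values:
Bit 0: 1 × 2^0 = 1
Bit 1: 1 × 2^1 = 2
Bit 2: 1 × 2^2 = 4
Bit 3: 1 × 2^3 = 8
Bit 4: 1 × 2^4 = 16
Bit 5: 1 × 2^5 = 32
Bit 7: 1 × 2^7 = 128
Bit 10: 1 × 2^10 = 1024
Bit 11: 1 × 2^11 = 2048
Bit 12: 1 × 2^12 = 4096
Bit 13: 1 × 2^13 = 8192
Bit 15: 1 × 2^15 = 32768
Sum = 1 + 2 + 4 + 8 + 16 + 32 + 128 + 1024 + 2048 + 4096 + 8192 + 32768
= 48319


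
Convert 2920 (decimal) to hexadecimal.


Divide by 16 repeatedly:
2920 ÷ 16 = 182 remainder 8 (8)
182 ÷ 16 = 11 remainder 6 (6)
11 ÷ 16 = 0 remainder 11 (B)
Reading remainders bottom-up:
= 0xB68


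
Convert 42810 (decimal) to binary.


Divide by 2 repeatedly:
42810 ÷ 2 = 21405 remainder 0
21405 ÷ 2 = 10702 remainder 1
10702 ÷ 2 = 5351 remainder 0
5351 ÷ 2 = 2675 remainder 1
2675 ÷ 2 = 1337 remainder 1
1337 ÷ 2 = 668 remainder 1
668 ÷ 2 = 334 remainder 0
334 ÷ 2 = 167 remainder 0
167 ÷ 2 = 83 remainder 1
83 ÷ 2 = 41 remainder 1
41 ÷ 2 = 20 remainder 1
20 ÷ 2 = 10 remainder 0
10 ÷ 2 = 5 remainder 0
5 ÷ 2 = 2 remainder 1
2 ÷ 2 = 1 remainder 0
1 ÷ 2 = 0 remainder 1
Reading remainders bottom-up:
= 1010011100111010


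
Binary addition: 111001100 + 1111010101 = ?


Align and add column by column (LSB to MSB, carry propagating):
  00111001100
+ 01111010101
  -----------
  col 0: 0 + 1 + 0 (carry in) = 1 → bit 1, carry out 0
  col 1: 0 + 0 + 0 (carry in) = 0 → bit 0, carry out 0
  col 2: 1 + 1 + 0 (carry in) = 2 → bit 0, carry out 1
  col 3: 1 + 0 + 1 (carry in) = 2 → bit 0, carry out 1
  col 4: 0 + 1 + 1 (carry in) = 2 → bit 0, carry out 1
  col 5: 0 + 0 + 1 (carry in) = 1 → bit 1, carry out 0
  col 6: 1 + 1 + 0 (carry in) = 2 → bit 0, carry out 1
  col 7: 1 + 1 + 1 (carry in) = 3 → bit 1, carry out 1
  col 8: 1 + 1 + 1 (carry in) = 3 → bit 1, carry out 1
  col 9: 0 + 1 + 1 (carry in) = 2 → bit 0, carry out 1
  col 10: 0 + 0 + 1 (carry in) = 1 → bit 1, carry out 0
Reading bits MSB→LSB: 10110100001
Strip leading zeros: 10110100001
= 10110100001


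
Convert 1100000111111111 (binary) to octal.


Group into 3-bit groups: 001100000111111111
  001 = 1
  100 = 4
  000 = 0
  111 = 7
  111 = 7
  111 = 7
= 0o140777


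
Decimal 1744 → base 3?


Divide by 3 repeatedly:
1744 ÷ 3 = 581 remainder 1
581 ÷ 3 = 193 remainder 2
193 ÷ 3 = 64 remainder 1
64 ÷ 3 = 21 remainder 1
21 ÷ 3 = 7 remainder 0
7 ÷ 3 = 2 remainder 1
2 ÷ 3 = 0 remainder 2
Reading remainders bottom-up:
= 2101121


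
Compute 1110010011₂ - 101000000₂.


Align and subtract column by column (LSB to MSB, borrowing when needed):
  1110010011
- 0101000000
  ----------
  col 0: (1 - 0 borrow-in) - 0 → 1 - 0 = 1, borrow out 0
  col 1: (1 - 0 borrow-in) - 0 → 1 - 0 = 1, borrow out 0
  col 2: (0 - 0 borrow-in) - 0 → 0 - 0 = 0, borrow out 0
  col 3: (0 - 0 borrow-in) - 0 → 0 - 0 = 0, borrow out 0
  col 4: (1 - 0 borrow-in) - 0 → 1 - 0 = 1, borrow out 0
  col 5: (0 - 0 borrow-in) - 0 → 0 - 0 = 0, borrow out 0
  col 6: (0 - 0 borrow-in) - 1 → borrow from next column: (0+2) - 1 = 1, borrow out 1
  col 7: (1 - 1 borrow-in) - 0 → 0 - 0 = 0, borrow out 0
  col 8: (1 - 0 borrow-in) - 1 → 1 - 1 = 0, borrow out 0
  col 9: (1 - 0 borrow-in) - 0 → 1 - 0 = 1, borrow out 0
Reading bits MSB→LSB: 1001010011
Strip leading zeros: 1001010011
= 1001010011


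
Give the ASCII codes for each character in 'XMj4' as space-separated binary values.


String: 'XMj4'  (4 characters)
Per-character ASCII lookup:
  'X': uppercase starts at 65: 'X' = 65 + 23 = 88 → 1011000
  'M': uppercase starts at 65: 'M' = 65 + 12 = 77 → 1001101
  'j': lowercase starts at 97: 'j' = 97 + 9 = 106 → 1101010
  '4': digits start at 48: '4' = 48 + 4 = 52 → 110100
= 1011000 1001101 1101010 110100


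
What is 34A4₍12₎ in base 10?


Positional values (base 12):
  4 × 12^0 = 4 × 1 = 4
  A × 12^1 = 10 × 12 = 120
  4 × 12^2 = 4 × 144 = 576
  3 × 12^3 = 3 × 1728 = 5184
Sum = 4 + 120 + 576 + 5184
= 5884


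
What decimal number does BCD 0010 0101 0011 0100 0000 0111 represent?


Each 4-bit group → digit:
  0010 → 2
  0101 → 5
  0011 → 3
  0100 → 4
  0000 → 0
  0111 → 7
= 253407


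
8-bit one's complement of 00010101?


Original: 00010101
Invert all bits:
  bit 0: 0 → 1
  bit 1: 0 → 1
  bit 2: 0 → 1
  bit 3: 1 → 0
  bit 4: 0 → 1
  bit 5: 1 → 0
  bit 6: 0 → 1
  bit 7: 1 → 0
= 11101010


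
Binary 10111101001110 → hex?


Group into 4-bit nibbles: 0010111101001110
  0010 = 2
  1111 = F
  0100 = 4
  1110 = E
= 0x2F4E


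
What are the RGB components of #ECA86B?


Hex: #ECA86B
R = EC₁₆ = 236
G = A8₁₆ = 168
B = 6B₁₆ = 107
= RGB(236, 168, 107)


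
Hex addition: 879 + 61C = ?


Align and add column by column (LSB to MSB, each column mod 16 with carry):
  0879
+ 061C
  ----
  col 0: 9(9) + C(12) + 0 (carry in) = 21 → 5(5), carry out 1
  col 1: 7(7) + 1(1) + 1 (carry in) = 9 → 9(9), carry out 0
  col 2: 8(8) + 6(6) + 0 (carry in) = 14 → E(14), carry out 0
  col 3: 0(0) + 0(0) + 0 (carry in) = 0 → 0(0), carry out 0
Reading digits MSB→LSB: 0E95
Strip leading zeros: E95
= 0xE95


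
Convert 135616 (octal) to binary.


Each octal digit → 3 binary bits:
  1 = 001
  3 = 011
  5 = 101
  6 = 110
  1 = 001
  6 = 110
Concatenate: 001 011 101 110 001 110
= 001011101110001110


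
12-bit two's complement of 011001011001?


Original: 011001011001
Step 1 - Invert all bits: 100110100110
Step 2 - Add 1: 100110100110 + 1
= 100110100111 (represents -1625)


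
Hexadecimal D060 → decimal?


Positional values:
Position 0: 0 × 16^0 = 0 × 1 = 0
Position 1: 6 × 16^1 = 6 × 16 = 96
Position 2: 0 × 16^2 = 0 × 256 = 0
Position 3: D × 16^3 = 13 × 4096 = 53248
Sum = 0 + 96 + 0 + 53248
= 53344


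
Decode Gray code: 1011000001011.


Gray code: 1011000001011
MSB stays the same: 1
Each subsequent bit = prev_binary XOR current_gray:
  B[1] = 1 XOR 0 = 1
  B[2] = 1 XOR 1 = 0
  B[3] = 0 XOR 1 = 1
  B[4] = 1 XOR 0 = 1
  B[5] = 1 XOR 0 = 1
  B[6] = 1 XOR 0 = 1
  B[7] = 1 XOR 0 = 1
  B[8] = 1 XOR 0 = 1
  B[9] = 1 XOR 1 = 0
  B[10] = 0 XOR 0 = 0
  B[11] = 0 XOR 1 = 1
  B[12] = 1 XOR 1 = 0
= 1101111110010 (7154 decimal)


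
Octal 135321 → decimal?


Positional values:
Position 0: 1 × 8^0 = 1
Position 1: 2 × 8^1 = 16
Position 2: 3 × 8^2 = 192
Position 3: 5 × 8^3 = 2560
Position 4: 3 × 8^4 = 12288
Position 5: 1 × 8^5 = 32768
Sum = 1 + 16 + 192 + 2560 + 12288 + 32768
= 47825


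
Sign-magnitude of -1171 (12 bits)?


Sign bit: 1 (negative)
Magnitude: 1171 = 10010010011
= 110010010011


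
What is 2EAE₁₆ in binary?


Each hex digit → 4 binary bits:
  2 = 0010
  E = 1110
  A = 1010
  E = 1110
Concatenate: 0010 1110 1010 1110
= 0010111010101110


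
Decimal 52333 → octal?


Divide by 8 repeatedly:
52333 ÷ 8 = 6541 remainder 5
6541 ÷ 8 = 817 remainder 5
817 ÷ 8 = 102 remainder 1
102 ÷ 8 = 12 remainder 6
12 ÷ 8 = 1 remainder 4
1 ÷ 8 = 0 remainder 1
Reading remainders bottom-up:
= 0o146155


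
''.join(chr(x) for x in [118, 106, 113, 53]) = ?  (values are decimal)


Codes (decimal): 118 106 113 53
Per-code ASCII lookup:
  118  (range 97-122: lowercase, 118 - 97 = 21) → 'v'
  106  (range 97-122: lowercase, 106 - 97 = 9) → 'j'
  113  (range 97-122: lowercase, 113 - 97 = 16) → 'q'
  53  (range 48-57: digits, 53 - 48 = 5) → '5'
= 'vjq5'


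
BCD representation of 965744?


Each digit → 4-bit binary:
  9 → 1001
  6 → 0110
  5 → 0101
  7 → 0111
  4 → 0100
  4 → 0100
= 1001 0110 0101 0111 0100 0100


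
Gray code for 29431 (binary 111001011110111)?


Binary: 111001011110111
Gray code: G = B XOR (B >> 1)
B >> 1 = 011100101111011
111001011110111 XOR 011100101111011:
  1 XOR 0 = 1
  1 XOR 1 = 0
  1 XOR 1 = 0
  0 XOR 1 = 1
  0 XOR 0 = 0
  1 XOR 0 = 1
  0 XOR 1 = 1
  1 XOR 0 = 1
  1 XOR 1 = 0
  1 XOR 1 = 0
  1 XOR 1 = 0
  0 XOR 1 = 1
  1 XOR 0 = 1
  1 XOR 1 = 0
  1 XOR 1 = 0
= 100101110001100


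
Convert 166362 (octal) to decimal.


Positional values:
Position 0: 2 × 8^0 = 2
Position 1: 6 × 8^1 = 48
Position 2: 3 × 8^2 = 192
Position 3: 6 × 8^3 = 3072
Position 4: 6 × 8^4 = 24576
Position 5: 1 × 8^5 = 32768
Sum = 2 + 48 + 192 + 3072 + 24576 + 32768
= 60658


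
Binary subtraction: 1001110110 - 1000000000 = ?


Align and subtract column by column (LSB to MSB, borrowing when needed):
  1001110110
- 1000000000
  ----------
  col 0: (0 - 0 borrow-in) - 0 → 0 - 0 = 0, borrow out 0
  col 1: (1 - 0 borrow-in) - 0 → 1 - 0 = 1, borrow out 0
  col 2: (1 - 0 borrow-in) - 0 → 1 - 0 = 1, borrow out 0
  col 3: (0 - 0 borrow-in) - 0 → 0 - 0 = 0, borrow out 0
  col 4: (1 - 0 borrow-in) - 0 → 1 - 0 = 1, borrow out 0
  col 5: (1 - 0 borrow-in) - 0 → 1 - 0 = 1, borrow out 0
  col 6: (1 - 0 borrow-in) - 0 → 1 - 0 = 1, borrow out 0
  col 7: (0 - 0 borrow-in) - 0 → 0 - 0 = 0, borrow out 0
  col 8: (0 - 0 borrow-in) - 0 → 0 - 0 = 0, borrow out 0
  col 9: (1 - 0 borrow-in) - 1 → 1 - 1 = 0, borrow out 0
Reading bits MSB→LSB: 0001110110
Strip leading zeros: 1110110
= 1110110


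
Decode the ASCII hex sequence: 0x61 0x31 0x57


Codes (hex): 0x61 0x31 0x57
Per-code ASCII lookup:
  0x61 = 97  (range 97-122: lowercase, 97 - 97 = 0) → 'a'
  0x31 = 49  (range 48-57: digits, 49 - 48 = 1) → '1'
  0x57 = 87  (range 65-90: uppercase, 87 - 65 = 22) → 'W'
= 'a1W'


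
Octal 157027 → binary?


Each octal digit → 3 binary bits:
  1 = 001
  5 = 101
  7 = 111
  0 = 000
  2 = 010
  7 = 111
Concatenate: 001 101 111 000 010 111
= 001101111000010111


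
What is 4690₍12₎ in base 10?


Positional values (base 12):
  0 × 12^0 = 0 × 1 = 0
  9 × 12^1 = 9 × 12 = 108
  6 × 12^2 = 6 × 144 = 864
  4 × 12^3 = 4 × 1728 = 6912
Sum = 0 + 108 + 864 + 6912
= 7884


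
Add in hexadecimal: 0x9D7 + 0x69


Align and add column by column (LSB to MSB, each column mod 16 with carry):
  09D7
+ 0069
  ----
  col 0: 7(7) + 9(9) + 0 (carry in) = 16 → 0(0), carry out 1
  col 1: D(13) + 6(6) + 1 (carry in) = 20 → 4(4), carry out 1
  col 2: 9(9) + 0(0) + 1 (carry in) = 10 → A(10), carry out 0
  col 3: 0(0) + 0(0) + 0 (carry in) = 0 → 0(0), carry out 0
Reading digits MSB→LSB: 0A40
Strip leading zeros: A40
= 0xA40


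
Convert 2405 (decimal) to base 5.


Divide by 5 repeatedly:
2405 ÷ 5 = 481 remainder 0
481 ÷ 5 = 96 remainder 1
96 ÷ 5 = 19 remainder 1
19 ÷ 5 = 3 remainder 4
3 ÷ 5 = 0 remainder 3
Reading remainders bottom-up:
= 34110


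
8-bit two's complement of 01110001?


Original: 01110001
Step 1 - Invert all bits: 10001110
Step 2 - Add 1: 10001110 + 1
= 10001111 (represents -113)


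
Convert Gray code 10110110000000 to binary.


Gray code: 10110110000000
MSB stays the same: 1
Each subsequent bit = prev_binary XOR current_gray:
  B[1] = 1 XOR 0 = 1
  B[2] = 1 XOR 1 = 0
  B[3] = 0 XOR 1 = 1
  B[4] = 1 XOR 0 = 1
  B[5] = 1 XOR 1 = 0
  B[6] = 0 XOR 1 = 1
  B[7] = 1 XOR 0 = 1
  B[8] = 1 XOR 0 = 1
  B[9] = 1 XOR 0 = 1
  B[10] = 1 XOR 0 = 1
  B[11] = 1 XOR 0 = 1
  B[12] = 1 XOR 0 = 1
  B[13] = 1 XOR 0 = 1
= 11011011111111 (14079 decimal)


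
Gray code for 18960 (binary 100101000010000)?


Binary: 100101000010000
Gray code: G = B XOR (B >> 1)
B >> 1 = 010010100001000
100101000010000 XOR 010010100001000:
  1 XOR 0 = 1
  0 XOR 1 = 1
  0 XOR 0 = 0
  1 XOR 0 = 1
  0 XOR 1 = 1
  1 XOR 0 = 1
  0 XOR 1 = 1
  0 XOR 0 = 0
  0 XOR 0 = 0
  0 XOR 0 = 0
  1 XOR 0 = 1
  0 XOR 1 = 1
  0 XOR 0 = 0
  0 XOR 0 = 0
  0 XOR 0 = 0
= 110111100011000


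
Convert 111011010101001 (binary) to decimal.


Positional values:
Bit 0: 1 × 2^0 = 1
Bit 3: 1 × 2^3 = 8
Bit 5: 1 × 2^5 = 32
Bit 7: 1 × 2^7 = 128
Bit 9: 1 × 2^9 = 512
Bit 10: 1 × 2^10 = 1024
Bit 12: 1 × 2^12 = 4096
Bit 13: 1 × 2^13 = 8192
Bit 14: 1 × 2^14 = 16384
Sum = 1 + 8 + 32 + 128 + 512 + 1024 + 4096 + 8192 + 16384
= 30377


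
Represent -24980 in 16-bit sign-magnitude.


Sign bit: 1 (negative)
Magnitude: 24980 = 110000110010100
= 1110000110010100


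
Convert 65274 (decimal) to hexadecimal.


Divide by 16 repeatedly:
65274 ÷ 16 = 4079 remainder 10 (A)
4079 ÷ 16 = 254 remainder 15 (F)
254 ÷ 16 = 15 remainder 14 (E)
15 ÷ 16 = 0 remainder 15 (F)
Reading remainders bottom-up:
= 0xFEFA


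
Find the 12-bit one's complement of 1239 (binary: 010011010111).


Original: 010011010111
Invert all bits:
  bit 0: 0 → 1
  bit 1: 1 → 0
  bit 2: 0 → 1
  bit 3: 0 → 1
  bit 4: 1 → 0
  bit 5: 1 → 0
  bit 6: 0 → 1
  bit 7: 1 → 0
  bit 8: 0 → 1
  bit 9: 1 → 0
  bit 10: 1 → 0
  bit 11: 1 → 0
= 101100101000


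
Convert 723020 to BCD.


Each digit → 4-bit binary:
  7 → 0111
  2 → 0010
  3 → 0011
  0 → 0000
  2 → 0010
  0 → 0000
= 0111 0010 0011 0000 0010 0000


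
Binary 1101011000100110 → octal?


Group into 3-bit groups: 001101011000100110
  001 = 1
  101 = 5
  011 = 3
  000 = 0
  100 = 4
  110 = 6
= 0o153046


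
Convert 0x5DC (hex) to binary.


Each hex digit → 4 binary bits:
  5 = 0101
  D = 1101
  C = 1100
Concatenate: 0101 1101 1100
= 010111011100


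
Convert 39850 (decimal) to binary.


Divide by 2 repeatedly:
39850 ÷ 2 = 19925 remainder 0
19925 ÷ 2 = 9962 remainder 1
9962 ÷ 2 = 4981 remainder 0
4981 ÷ 2 = 2490 remainder 1
2490 ÷ 2 = 1245 remainder 0
1245 ÷ 2 = 622 remainder 1
622 ÷ 2 = 311 remainder 0
311 ÷ 2 = 155 remainder 1
155 ÷ 2 = 77 remainder 1
77 ÷ 2 = 38 remainder 1
38 ÷ 2 = 19 remainder 0
19 ÷ 2 = 9 remainder 1
9 ÷ 2 = 4 remainder 1
4 ÷ 2 = 2 remainder 0
2 ÷ 2 = 1 remainder 0
1 ÷ 2 = 0 remainder 1
Reading remainders bottom-up:
= 1001101110101010


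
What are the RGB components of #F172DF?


Hex: #F172DF
R = F1₁₆ = 241
G = 72₁₆ = 114
B = DF₁₆ = 223
= RGB(241, 114, 223)


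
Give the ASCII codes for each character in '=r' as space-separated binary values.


String: '=r'  (2 characters)
Per-character ASCII lookup:
  '=': special character: '=' = 61 → 111101
  'r': lowercase starts at 97: 'r' = 97 + 17 = 114 → 1110010
= 111101 1110010


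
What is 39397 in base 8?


Divide by 8 repeatedly:
39397 ÷ 8 = 4924 remainder 5
4924 ÷ 8 = 615 remainder 4
615 ÷ 8 = 76 remainder 7
76 ÷ 8 = 9 remainder 4
9 ÷ 8 = 1 remainder 1
1 ÷ 8 = 0 remainder 1
Reading remainders bottom-up:
= 0o114745


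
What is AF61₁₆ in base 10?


Positional values:
Position 0: 1 × 16^0 = 1 × 1 = 1
Position 1: 6 × 16^1 = 6 × 16 = 96
Position 2: F × 16^2 = 15 × 256 = 3840
Position 3: A × 16^3 = 10 × 4096 = 40960
Sum = 1 + 96 + 3840 + 40960
= 44897


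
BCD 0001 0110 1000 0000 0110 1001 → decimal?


Each 4-bit group → digit:
  0001 → 1
  0110 → 6
  1000 → 8
  0000 → 0
  0110 → 6
  1001 → 9
= 168069


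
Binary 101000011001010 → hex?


Group into 4-bit nibbles: 0101000011001010
  0101 = 5
  0000 = 0
  1100 = C
  1010 = A
= 0x50CA


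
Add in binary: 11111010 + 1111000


Align and add column by column (LSB to MSB, carry propagating):
  011111010
+ 001111000
  ---------
  col 0: 0 + 0 + 0 (carry in) = 0 → bit 0, carry out 0
  col 1: 1 + 0 + 0 (carry in) = 1 → bit 1, carry out 0
  col 2: 0 + 0 + 0 (carry in) = 0 → bit 0, carry out 0
  col 3: 1 + 1 + 0 (carry in) = 2 → bit 0, carry out 1
  col 4: 1 + 1 + 1 (carry in) = 3 → bit 1, carry out 1
  col 5: 1 + 1 + 1 (carry in) = 3 → bit 1, carry out 1
  col 6: 1 + 1 + 1 (carry in) = 3 → bit 1, carry out 1
  col 7: 1 + 0 + 1 (carry in) = 2 → bit 0, carry out 1
  col 8: 0 + 0 + 1 (carry in) = 1 → bit 1, carry out 0
Reading bits MSB→LSB: 101110010
Strip leading zeros: 101110010
= 101110010


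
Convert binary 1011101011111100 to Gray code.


Binary: 1011101011111100
Gray code: G = B XOR (B >> 1)
B >> 1 = 0101110101111110
1011101011111100 XOR 0101110101111110:
  1 XOR 0 = 1
  0 XOR 1 = 1
  1 XOR 0 = 1
  1 XOR 1 = 0
  1 XOR 1 = 0
  0 XOR 1 = 1
  1 XOR 0 = 1
  0 XOR 1 = 1
  1 XOR 0 = 1
  1 XOR 1 = 0
  1 XOR 1 = 0
  1 XOR 1 = 0
  1 XOR 1 = 0
  1 XOR 1 = 0
  0 XOR 1 = 1
  0 XOR 0 = 0
= 1110011110000010


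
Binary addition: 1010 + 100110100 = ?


Align and add column by column (LSB to MSB, carry propagating):
  0000001010
+ 0100110100
  ----------
  col 0: 0 + 0 + 0 (carry in) = 0 → bit 0, carry out 0
  col 1: 1 + 0 + 0 (carry in) = 1 → bit 1, carry out 0
  col 2: 0 + 1 + 0 (carry in) = 1 → bit 1, carry out 0
  col 3: 1 + 0 + 0 (carry in) = 1 → bit 1, carry out 0
  col 4: 0 + 1 + 0 (carry in) = 1 → bit 1, carry out 0
  col 5: 0 + 1 + 0 (carry in) = 1 → bit 1, carry out 0
  col 6: 0 + 0 + 0 (carry in) = 0 → bit 0, carry out 0
  col 7: 0 + 0 + 0 (carry in) = 0 → bit 0, carry out 0
  col 8: 0 + 1 + 0 (carry in) = 1 → bit 1, carry out 0
  col 9: 0 + 0 + 0 (carry in) = 0 → bit 0, carry out 0
Reading bits MSB→LSB: 0100111110
Strip leading zeros: 100111110
= 100111110


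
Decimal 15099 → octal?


Divide by 8 repeatedly:
15099 ÷ 8 = 1887 remainder 3
1887 ÷ 8 = 235 remainder 7
235 ÷ 8 = 29 remainder 3
29 ÷ 8 = 3 remainder 5
3 ÷ 8 = 0 remainder 3
Reading remainders bottom-up:
= 0o35373


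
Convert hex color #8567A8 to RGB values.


Hex: #8567A8
R = 85₁₆ = 133
G = 67₁₆ = 103
B = A8₁₆ = 168
= RGB(133, 103, 168)


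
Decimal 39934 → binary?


Divide by 2 repeatedly:
39934 ÷ 2 = 19967 remainder 0
19967 ÷ 2 = 9983 remainder 1
9983 ÷ 2 = 4991 remainder 1
4991 ÷ 2 = 2495 remainder 1
2495 ÷ 2 = 1247 remainder 1
1247 ÷ 2 = 623 remainder 1
623 ÷ 2 = 311 remainder 1
311 ÷ 2 = 155 remainder 1
155 ÷ 2 = 77 remainder 1
77 ÷ 2 = 38 remainder 1
38 ÷ 2 = 19 remainder 0
19 ÷ 2 = 9 remainder 1
9 ÷ 2 = 4 remainder 1
4 ÷ 2 = 2 remainder 0
2 ÷ 2 = 1 remainder 0
1 ÷ 2 = 0 remainder 1
Reading remainders bottom-up:
= 1001101111111110


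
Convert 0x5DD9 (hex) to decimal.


Positional values:
Position 0: 9 × 16^0 = 9 × 1 = 9
Position 1: D × 16^1 = 13 × 16 = 208
Position 2: D × 16^2 = 13 × 256 = 3328
Position 3: 5 × 16^3 = 5 × 4096 = 20480
Sum = 9 + 208 + 3328 + 20480
= 24025


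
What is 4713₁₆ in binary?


Each hex digit → 4 binary bits:
  4 = 0100
  7 = 0111
  1 = 0001
  3 = 0011
Concatenate: 0100 0111 0001 0011
= 0100011100010011


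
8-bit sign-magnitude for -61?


Sign bit: 1 (negative)
Magnitude: 61 = 0111101
= 10111101


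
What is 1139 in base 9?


Divide by 9 repeatedly:
1139 ÷ 9 = 126 remainder 5
126 ÷ 9 = 14 remainder 0
14 ÷ 9 = 1 remainder 5
1 ÷ 9 = 0 remainder 1
Reading remainders bottom-up:
= 1505


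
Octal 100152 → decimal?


Positional values:
Position 0: 2 × 8^0 = 2
Position 1: 5 × 8^1 = 40
Position 2: 1 × 8^2 = 64
Position 3: 0 × 8^3 = 0
Position 4: 0 × 8^4 = 0
Position 5: 1 × 8^5 = 32768
Sum = 2 + 40 + 64 + 0 + 0 + 32768
= 32874


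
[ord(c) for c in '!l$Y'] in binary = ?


String: '!l$Y'  (4 characters)
Per-character ASCII lookup:
  '!': special character: '!' = 33 → 100001
  'l': lowercase starts at 97: 'l' = 97 + 11 = 108 → 1101100
  '$': special character: '$' = 36 → 100100
  'Y': uppercase starts at 65: 'Y' = 65 + 24 = 89 → 1011001
= 100001 1101100 100100 1011001


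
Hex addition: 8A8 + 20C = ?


Align and add column by column (LSB to MSB, each column mod 16 with carry):
  08A8
+ 020C
  ----
  col 0: 8(8) + C(12) + 0 (carry in) = 20 → 4(4), carry out 1
  col 1: A(10) + 0(0) + 1 (carry in) = 11 → B(11), carry out 0
  col 2: 8(8) + 2(2) + 0 (carry in) = 10 → A(10), carry out 0
  col 3: 0(0) + 0(0) + 0 (carry in) = 0 → 0(0), carry out 0
Reading digits MSB→LSB: 0AB4
Strip leading zeros: AB4
= 0xAB4


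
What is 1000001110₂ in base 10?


Positional values:
Bit 1: 1 × 2^1 = 2
Bit 2: 1 × 2^2 = 4
Bit 3: 1 × 2^3 = 8
Bit 9: 1 × 2^9 = 512
Sum = 2 + 4 + 8 + 512
= 526


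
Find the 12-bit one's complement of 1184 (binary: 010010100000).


Original: 010010100000
Invert all bits:
  bit 0: 0 → 1
  bit 1: 1 → 0
  bit 2: 0 → 1
  bit 3: 0 → 1
  bit 4: 1 → 0
  bit 5: 0 → 1
  bit 6: 1 → 0
  bit 7: 0 → 1
  bit 8: 0 → 1
  bit 9: 0 → 1
  bit 10: 0 → 1
  bit 11: 0 → 1
= 101101011111


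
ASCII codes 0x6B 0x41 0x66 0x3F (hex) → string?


Codes (hex): 0x6B 0x41 0x66 0x3F
Per-code ASCII lookup:
  0x6B = 107  (range 97-122: lowercase, 107 - 97 = 10) → 'k'
  0x41 = 65  (range 65-90: uppercase, 65 - 65 = 0) → 'A'
  0x66 = 102  (range 97-122: lowercase, 102 - 97 = 5) → 'f'
  0x3F = 63  (special character) → '?'
= 'kAf?'


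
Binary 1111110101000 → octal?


Group into 3-bit groups: 001111110101000
  001 = 1
  111 = 7
  110 = 6
  101 = 5
  000 = 0
= 0o17650


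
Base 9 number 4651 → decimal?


Positional values (base 9):
  1 × 9^0 = 1 × 1 = 1
  5 × 9^1 = 5 × 9 = 45
  6 × 9^2 = 6 × 81 = 486
  4 × 9^3 = 4 × 729 = 2916
Sum = 1 + 45 + 486 + 2916
= 3448


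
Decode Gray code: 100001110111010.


Gray code: 100001110111010
MSB stays the same: 1
Each subsequent bit = prev_binary XOR current_gray:
  B[1] = 1 XOR 0 = 1
  B[2] = 1 XOR 0 = 1
  B[3] = 1 XOR 0 = 1
  B[4] = 1 XOR 0 = 1
  B[5] = 1 XOR 1 = 0
  B[6] = 0 XOR 1 = 1
  B[7] = 1 XOR 1 = 0
  B[8] = 0 XOR 0 = 0
  B[9] = 0 XOR 1 = 1
  B[10] = 1 XOR 1 = 0
  B[11] = 0 XOR 1 = 1
  B[12] = 1 XOR 0 = 1
  B[13] = 1 XOR 1 = 0
  B[14] = 0 XOR 0 = 0
= 111110100101100 (32044 decimal)


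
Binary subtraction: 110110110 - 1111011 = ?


Align and subtract column by column (LSB to MSB, borrowing when needed):
  110110110
- 001111011
  ---------
  col 0: (0 - 0 borrow-in) - 1 → borrow from next column: (0+2) - 1 = 1, borrow out 1
  col 1: (1 - 1 borrow-in) - 1 → borrow from next column: (0+2) - 1 = 1, borrow out 1
  col 2: (1 - 1 borrow-in) - 0 → 0 - 0 = 0, borrow out 0
  col 3: (0 - 0 borrow-in) - 1 → borrow from next column: (0+2) - 1 = 1, borrow out 1
  col 4: (1 - 1 borrow-in) - 1 → borrow from next column: (0+2) - 1 = 1, borrow out 1
  col 5: (1 - 1 borrow-in) - 1 → borrow from next column: (0+2) - 1 = 1, borrow out 1
  col 6: (0 - 1 borrow-in) - 1 → borrow from next column: (-1+2) - 1 = 0, borrow out 1
  col 7: (1 - 1 borrow-in) - 0 → 0 - 0 = 0, borrow out 0
  col 8: (1 - 0 borrow-in) - 0 → 1 - 0 = 1, borrow out 0
Reading bits MSB→LSB: 100111011
Strip leading zeros: 100111011
= 100111011


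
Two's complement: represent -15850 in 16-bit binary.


Original: 0011110111101010
Step 1 - Invert all bits: 1100001000010101
Step 2 - Add 1: 1100001000010101 + 1
= 1100001000010110 (represents -15850)


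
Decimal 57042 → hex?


Divide by 16 repeatedly:
57042 ÷ 16 = 3565 remainder 2 (2)
3565 ÷ 16 = 222 remainder 13 (D)
222 ÷ 16 = 13 remainder 14 (E)
13 ÷ 16 = 0 remainder 13 (D)
Reading remainders bottom-up:
= 0xDED2


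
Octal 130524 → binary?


Each octal digit → 3 binary bits:
  1 = 001
  3 = 011
  0 = 000
  5 = 101
  2 = 010
  4 = 100
Concatenate: 001 011 000 101 010 100
= 001011000101010100


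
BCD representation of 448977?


Each digit → 4-bit binary:
  4 → 0100
  4 → 0100
  8 → 1000
  9 → 1001
  7 → 0111
  7 → 0111
= 0100 0100 1000 1001 0111 0111


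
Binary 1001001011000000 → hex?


Group into 4-bit nibbles: 1001001011000000
  1001 = 9
  0010 = 2
  1100 = C
  0000 = 0
= 0x92C0


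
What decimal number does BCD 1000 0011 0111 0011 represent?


Each 4-bit group → digit:
  1000 → 8
  0011 → 3
  0111 → 7
  0011 → 3
= 8373


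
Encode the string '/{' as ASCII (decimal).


String: '/{'  (2 characters)
Per-character ASCII lookup:
  '/': special character: '/' = 47
  '{': special character: '{' = 123
= 47 123


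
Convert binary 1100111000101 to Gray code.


Binary: 1100111000101
Gray code: G = B XOR (B >> 1)
B >> 1 = 0110011100010
1100111000101 XOR 0110011100010:
  1 XOR 0 = 1
  1 XOR 1 = 0
  0 XOR 1 = 1
  0 XOR 0 = 0
  1 XOR 0 = 1
  1 XOR 1 = 0
  1 XOR 1 = 0
  0 XOR 1 = 1
  0 XOR 0 = 0
  0 XOR 0 = 0
  1 XOR 0 = 1
  0 XOR 1 = 1
  1 XOR 0 = 1
= 1010100100111


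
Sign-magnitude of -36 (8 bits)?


Sign bit: 1 (negative)
Magnitude: 36 = 0100100
= 10100100


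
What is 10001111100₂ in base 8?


Group into 3-bit groups: 010001111100
  010 = 2
  001 = 1
  111 = 7
  100 = 4
= 0o2174


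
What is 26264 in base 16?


Divide by 16 repeatedly:
26264 ÷ 16 = 1641 remainder 8 (8)
1641 ÷ 16 = 102 remainder 9 (9)
102 ÷ 16 = 6 remainder 6 (6)
6 ÷ 16 = 0 remainder 6 (6)
Reading remainders bottom-up:
= 0x6698


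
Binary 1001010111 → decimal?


Positional values:
Bit 0: 1 × 2^0 = 1
Bit 1: 1 × 2^1 = 2
Bit 2: 1 × 2^2 = 4
Bit 4: 1 × 2^4 = 16
Bit 6: 1 × 2^6 = 64
Bit 9: 1 × 2^9 = 512
Sum = 1 + 2 + 4 + 16 + 64 + 512
= 599


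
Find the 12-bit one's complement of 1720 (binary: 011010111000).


Original: 011010111000
Invert all bits:
  bit 0: 0 → 1
  bit 1: 1 → 0
  bit 2: 1 → 0
  bit 3: 0 → 1
  bit 4: 1 → 0
  bit 5: 0 → 1
  bit 6: 1 → 0
  bit 7: 1 → 0
  bit 8: 1 → 0
  bit 9: 0 → 1
  bit 10: 0 → 1
  bit 11: 0 → 1
= 100101000111


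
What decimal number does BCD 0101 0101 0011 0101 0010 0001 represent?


Each 4-bit group → digit:
  0101 → 5
  0101 → 5
  0011 → 3
  0101 → 5
  0010 → 2
  0001 → 1
= 553521


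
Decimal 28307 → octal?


Divide by 8 repeatedly:
28307 ÷ 8 = 3538 remainder 3
3538 ÷ 8 = 442 remainder 2
442 ÷ 8 = 55 remainder 2
55 ÷ 8 = 6 remainder 7
6 ÷ 8 = 0 remainder 6
Reading remainders bottom-up:
= 0o67223


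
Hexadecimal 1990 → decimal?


Positional values:
Position 0: 0 × 16^0 = 0 × 1 = 0
Position 1: 9 × 16^1 = 9 × 16 = 144
Position 2: 9 × 16^2 = 9 × 256 = 2304
Position 3: 1 × 16^3 = 1 × 4096 = 4096
Sum = 0 + 144 + 2304 + 4096
= 6544
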